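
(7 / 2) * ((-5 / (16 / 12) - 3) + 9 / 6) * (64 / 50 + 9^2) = -1511.90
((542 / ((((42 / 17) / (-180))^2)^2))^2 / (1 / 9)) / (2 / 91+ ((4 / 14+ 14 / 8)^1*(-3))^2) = 2516899220555481096940800000000 / 44748620693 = 56245291621897926750.94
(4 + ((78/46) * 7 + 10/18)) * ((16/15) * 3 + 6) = 1360/9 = 151.11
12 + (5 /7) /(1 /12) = 144 /7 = 20.57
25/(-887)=-25/887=-0.03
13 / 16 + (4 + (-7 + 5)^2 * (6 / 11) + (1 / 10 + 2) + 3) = 10643 / 880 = 12.09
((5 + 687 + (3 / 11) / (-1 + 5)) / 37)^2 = 677329 / 1936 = 349.86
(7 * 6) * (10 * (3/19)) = 1260/19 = 66.32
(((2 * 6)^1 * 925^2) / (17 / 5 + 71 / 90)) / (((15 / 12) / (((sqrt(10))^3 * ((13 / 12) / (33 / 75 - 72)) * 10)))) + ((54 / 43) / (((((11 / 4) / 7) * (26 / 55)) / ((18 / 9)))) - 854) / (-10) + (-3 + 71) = 424973 / 2795 - 154012500000 * sqrt(10) / 51881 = -9387297.85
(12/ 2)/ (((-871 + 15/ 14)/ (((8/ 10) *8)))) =-2688/ 60895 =-0.04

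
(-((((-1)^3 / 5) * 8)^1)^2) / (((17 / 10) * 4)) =-32 / 85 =-0.38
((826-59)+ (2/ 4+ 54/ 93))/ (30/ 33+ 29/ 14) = 3666817/ 14229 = 257.70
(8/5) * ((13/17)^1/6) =0.20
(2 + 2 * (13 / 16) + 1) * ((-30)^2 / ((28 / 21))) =24975 / 8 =3121.88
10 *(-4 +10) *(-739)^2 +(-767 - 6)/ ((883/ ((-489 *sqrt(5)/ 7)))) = 377997 *sqrt(5)/ 6181 +32767260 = 32767396.75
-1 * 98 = -98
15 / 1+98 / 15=323 / 15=21.53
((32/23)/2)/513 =16/11799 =0.00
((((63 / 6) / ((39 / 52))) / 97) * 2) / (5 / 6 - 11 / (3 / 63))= -168 / 133957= -0.00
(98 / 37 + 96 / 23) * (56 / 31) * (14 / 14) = 325136 / 26381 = 12.32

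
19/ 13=1.46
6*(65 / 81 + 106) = 17302 / 27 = 640.81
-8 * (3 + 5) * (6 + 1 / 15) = -5824 / 15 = -388.27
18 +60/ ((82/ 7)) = 948/ 41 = 23.12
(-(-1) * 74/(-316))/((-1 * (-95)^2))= 37/1425950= 0.00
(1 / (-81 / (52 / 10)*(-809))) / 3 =26 / 982935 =0.00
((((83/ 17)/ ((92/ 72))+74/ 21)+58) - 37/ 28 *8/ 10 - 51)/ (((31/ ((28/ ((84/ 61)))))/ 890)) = 7756.84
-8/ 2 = -4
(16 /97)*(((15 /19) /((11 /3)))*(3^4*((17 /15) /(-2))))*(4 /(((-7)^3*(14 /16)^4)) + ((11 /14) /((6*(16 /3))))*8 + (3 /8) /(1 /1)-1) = 12205650888 /16695687239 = 0.73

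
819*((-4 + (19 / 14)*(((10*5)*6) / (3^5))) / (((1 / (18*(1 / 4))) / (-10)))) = 85670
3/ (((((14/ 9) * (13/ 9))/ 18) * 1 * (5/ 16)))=34992/ 455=76.91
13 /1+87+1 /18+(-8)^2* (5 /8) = 2521 /18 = 140.06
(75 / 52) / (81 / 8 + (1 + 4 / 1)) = 150 / 1573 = 0.10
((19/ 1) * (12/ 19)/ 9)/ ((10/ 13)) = 26/ 15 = 1.73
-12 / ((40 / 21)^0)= -12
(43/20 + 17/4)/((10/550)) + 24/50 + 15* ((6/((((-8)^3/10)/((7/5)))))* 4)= 274109/800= 342.64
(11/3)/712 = 11/2136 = 0.01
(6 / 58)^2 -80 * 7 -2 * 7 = -482725 / 841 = -573.99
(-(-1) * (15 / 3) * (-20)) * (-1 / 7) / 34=50 / 119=0.42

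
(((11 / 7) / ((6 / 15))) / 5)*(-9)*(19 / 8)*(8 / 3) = -627 / 14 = -44.79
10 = 10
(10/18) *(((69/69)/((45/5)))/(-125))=-1/2025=-0.00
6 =6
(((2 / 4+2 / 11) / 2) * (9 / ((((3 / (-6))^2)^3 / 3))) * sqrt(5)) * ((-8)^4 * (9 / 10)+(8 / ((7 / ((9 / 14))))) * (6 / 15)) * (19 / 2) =11120690880 * sqrt(5) / 539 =46134732.40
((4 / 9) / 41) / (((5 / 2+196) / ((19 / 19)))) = 8 / 146493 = 0.00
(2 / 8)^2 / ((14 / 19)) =0.08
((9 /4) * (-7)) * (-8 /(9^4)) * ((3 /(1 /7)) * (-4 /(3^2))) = -0.18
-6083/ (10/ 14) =-42581/ 5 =-8516.20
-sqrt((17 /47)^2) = -17 /47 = -0.36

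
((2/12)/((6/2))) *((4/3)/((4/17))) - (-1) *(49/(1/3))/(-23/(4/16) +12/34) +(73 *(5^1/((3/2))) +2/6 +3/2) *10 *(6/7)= 309205625/147231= 2100.14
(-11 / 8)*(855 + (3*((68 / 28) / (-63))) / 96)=-132723173 / 112896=-1175.62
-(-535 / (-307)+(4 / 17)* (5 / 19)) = -178945 / 99161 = -1.80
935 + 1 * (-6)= 929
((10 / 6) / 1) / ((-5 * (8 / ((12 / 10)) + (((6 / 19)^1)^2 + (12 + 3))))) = -0.02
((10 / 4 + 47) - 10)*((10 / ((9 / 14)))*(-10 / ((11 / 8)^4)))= -226508800 / 131769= -1718.98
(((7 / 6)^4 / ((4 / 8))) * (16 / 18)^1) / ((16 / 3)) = 0.62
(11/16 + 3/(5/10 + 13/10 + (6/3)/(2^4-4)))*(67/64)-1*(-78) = 4852411/60416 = 80.32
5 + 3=8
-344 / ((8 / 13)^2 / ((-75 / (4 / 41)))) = 22346025 / 32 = 698313.28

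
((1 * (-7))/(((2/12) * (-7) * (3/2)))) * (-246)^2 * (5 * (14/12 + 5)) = 7463640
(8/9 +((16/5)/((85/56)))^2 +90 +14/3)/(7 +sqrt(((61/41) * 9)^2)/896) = 5971908637184/418925188125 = 14.26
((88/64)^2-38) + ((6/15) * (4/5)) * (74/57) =-3255287/91200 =-35.69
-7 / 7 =-1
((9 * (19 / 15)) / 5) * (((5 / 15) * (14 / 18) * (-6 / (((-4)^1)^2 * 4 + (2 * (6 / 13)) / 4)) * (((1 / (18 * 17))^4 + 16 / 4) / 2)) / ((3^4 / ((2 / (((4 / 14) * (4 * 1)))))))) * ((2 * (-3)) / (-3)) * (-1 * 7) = 594246682994237 / 17790102691408800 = 0.03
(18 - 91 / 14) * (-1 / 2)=-23 / 4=-5.75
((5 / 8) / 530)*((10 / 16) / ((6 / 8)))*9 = 15 / 1696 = 0.01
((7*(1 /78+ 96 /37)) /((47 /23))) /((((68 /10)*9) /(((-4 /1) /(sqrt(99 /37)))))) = -6057625*sqrt(407) /342428229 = -0.36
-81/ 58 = -1.40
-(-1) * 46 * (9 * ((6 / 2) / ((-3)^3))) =-46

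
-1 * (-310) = 310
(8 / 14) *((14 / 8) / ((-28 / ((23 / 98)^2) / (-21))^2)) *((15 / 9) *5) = 0.01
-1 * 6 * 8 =-48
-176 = -176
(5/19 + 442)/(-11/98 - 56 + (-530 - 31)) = -0.72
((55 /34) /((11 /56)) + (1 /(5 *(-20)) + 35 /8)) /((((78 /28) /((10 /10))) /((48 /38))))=599774 /104975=5.71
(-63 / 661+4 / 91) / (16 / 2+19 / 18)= -55602 / 9804613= -0.01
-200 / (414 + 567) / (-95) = 40 / 18639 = 0.00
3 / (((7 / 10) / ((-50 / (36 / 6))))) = -250 / 7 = -35.71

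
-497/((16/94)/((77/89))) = -1798643/712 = -2526.18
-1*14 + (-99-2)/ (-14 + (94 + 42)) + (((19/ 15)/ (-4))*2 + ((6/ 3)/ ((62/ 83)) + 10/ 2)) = -220787/ 28365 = -7.78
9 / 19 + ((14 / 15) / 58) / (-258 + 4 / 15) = 1008893 / 2130166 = 0.47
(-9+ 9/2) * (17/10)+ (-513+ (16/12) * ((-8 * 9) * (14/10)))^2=41911911/100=419119.11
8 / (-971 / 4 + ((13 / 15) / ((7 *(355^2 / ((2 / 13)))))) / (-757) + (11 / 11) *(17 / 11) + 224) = -3526018188000 / 7582942523713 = -0.46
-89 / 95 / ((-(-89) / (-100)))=20 / 19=1.05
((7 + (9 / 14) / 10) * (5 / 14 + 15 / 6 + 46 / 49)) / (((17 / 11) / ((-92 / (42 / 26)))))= -201674902 / 204085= -988.19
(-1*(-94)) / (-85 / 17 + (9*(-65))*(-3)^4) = -47 / 23695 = -0.00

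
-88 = -88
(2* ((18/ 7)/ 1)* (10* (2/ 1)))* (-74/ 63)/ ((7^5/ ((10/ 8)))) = -7400/ 823543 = -0.01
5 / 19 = 0.26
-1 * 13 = -13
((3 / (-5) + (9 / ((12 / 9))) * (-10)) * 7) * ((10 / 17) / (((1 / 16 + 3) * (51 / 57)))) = -207024 / 2023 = -102.34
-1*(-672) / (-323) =-672 / 323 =-2.08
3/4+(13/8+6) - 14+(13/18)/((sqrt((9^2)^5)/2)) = -23914741/4251528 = -5.62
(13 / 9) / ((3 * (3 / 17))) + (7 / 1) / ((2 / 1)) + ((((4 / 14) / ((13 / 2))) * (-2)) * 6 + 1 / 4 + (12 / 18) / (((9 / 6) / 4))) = 227873 / 29484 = 7.73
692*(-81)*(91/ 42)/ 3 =-40482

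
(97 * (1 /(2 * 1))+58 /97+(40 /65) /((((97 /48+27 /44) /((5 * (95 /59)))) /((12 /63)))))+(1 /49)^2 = 24577647750343 /496954221218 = 49.46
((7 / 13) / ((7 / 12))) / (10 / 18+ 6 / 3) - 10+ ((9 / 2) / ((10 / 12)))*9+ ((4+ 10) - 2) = 76187 / 1495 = 50.96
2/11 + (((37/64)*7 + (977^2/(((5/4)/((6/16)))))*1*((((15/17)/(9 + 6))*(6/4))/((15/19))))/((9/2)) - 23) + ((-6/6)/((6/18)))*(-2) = 9554401753/1346400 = 7096.26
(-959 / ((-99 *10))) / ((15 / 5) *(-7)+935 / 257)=-246463 / 4417380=-0.06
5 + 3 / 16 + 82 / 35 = 4217 / 560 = 7.53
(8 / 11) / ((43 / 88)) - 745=-31971 / 43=-743.51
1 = 1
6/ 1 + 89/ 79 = 563/ 79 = 7.13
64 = 64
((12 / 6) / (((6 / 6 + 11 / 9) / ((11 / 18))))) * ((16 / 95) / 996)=0.00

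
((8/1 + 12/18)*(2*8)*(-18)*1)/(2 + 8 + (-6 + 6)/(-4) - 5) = -2496/5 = -499.20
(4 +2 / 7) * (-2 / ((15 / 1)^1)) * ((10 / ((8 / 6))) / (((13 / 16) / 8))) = -3840 / 91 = -42.20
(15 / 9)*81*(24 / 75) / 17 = 216 / 85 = 2.54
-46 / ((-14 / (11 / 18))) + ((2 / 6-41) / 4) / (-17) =2791 / 1071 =2.61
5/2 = 2.50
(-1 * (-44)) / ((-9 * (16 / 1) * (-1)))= 11 / 36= 0.31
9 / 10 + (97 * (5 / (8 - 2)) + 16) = 1466 / 15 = 97.73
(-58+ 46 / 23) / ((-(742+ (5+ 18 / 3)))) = 56 / 753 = 0.07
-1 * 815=-815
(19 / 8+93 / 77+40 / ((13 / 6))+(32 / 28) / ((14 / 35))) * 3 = 598233 / 8008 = 74.70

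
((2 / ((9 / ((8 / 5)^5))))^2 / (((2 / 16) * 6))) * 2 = 14.48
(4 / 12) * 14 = 14 / 3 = 4.67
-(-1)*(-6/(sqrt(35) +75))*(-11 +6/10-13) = 81/43-27*sqrt(35)/1075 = 1.74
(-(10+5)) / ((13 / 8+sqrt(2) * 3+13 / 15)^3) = 6719327110080000 / 4895593896389399 - 4921302873600000 * sqrt(2) / 4895593896389399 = -0.05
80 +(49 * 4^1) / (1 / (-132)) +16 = -25776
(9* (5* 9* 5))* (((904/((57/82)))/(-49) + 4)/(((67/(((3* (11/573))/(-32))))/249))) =29098656675/95312056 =305.30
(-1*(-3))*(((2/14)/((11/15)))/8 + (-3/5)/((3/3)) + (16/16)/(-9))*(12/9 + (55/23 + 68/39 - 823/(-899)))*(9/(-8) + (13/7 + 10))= -9816249550127/69544194720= -141.15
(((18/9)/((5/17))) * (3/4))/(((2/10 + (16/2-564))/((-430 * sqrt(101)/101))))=10965 * sqrt(101)/280679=0.39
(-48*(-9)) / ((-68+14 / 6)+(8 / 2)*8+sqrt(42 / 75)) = -3272400 / 254899-19440*sqrt(14) / 254899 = -13.12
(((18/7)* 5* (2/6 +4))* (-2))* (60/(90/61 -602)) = 356850/32053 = 11.13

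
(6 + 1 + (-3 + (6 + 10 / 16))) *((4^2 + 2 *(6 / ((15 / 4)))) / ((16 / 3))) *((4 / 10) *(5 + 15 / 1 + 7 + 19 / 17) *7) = 15057 / 5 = 3011.40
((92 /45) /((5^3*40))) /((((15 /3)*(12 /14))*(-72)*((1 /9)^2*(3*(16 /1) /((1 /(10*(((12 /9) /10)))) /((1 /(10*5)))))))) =-161 /1920000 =-0.00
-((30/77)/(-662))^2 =-225/649587169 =-0.00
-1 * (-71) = 71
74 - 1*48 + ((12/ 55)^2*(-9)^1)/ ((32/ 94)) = 74843/ 3025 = 24.74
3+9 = 12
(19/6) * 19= 361/6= 60.17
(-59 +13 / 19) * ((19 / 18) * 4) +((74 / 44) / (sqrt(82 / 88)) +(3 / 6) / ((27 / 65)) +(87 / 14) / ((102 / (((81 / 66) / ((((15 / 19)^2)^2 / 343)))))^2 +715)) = -9450955960086616483061 / 38573783197024556745 +37 * sqrt(451) / 451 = -243.27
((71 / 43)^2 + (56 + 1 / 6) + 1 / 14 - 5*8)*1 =736370 / 38829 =18.96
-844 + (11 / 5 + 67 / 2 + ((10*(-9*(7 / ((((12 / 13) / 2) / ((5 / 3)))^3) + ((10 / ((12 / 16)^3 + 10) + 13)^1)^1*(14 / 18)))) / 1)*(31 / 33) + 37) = -1053958462841 / 35657820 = -29557.57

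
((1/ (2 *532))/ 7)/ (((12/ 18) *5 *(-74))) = -3/ 5511520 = -0.00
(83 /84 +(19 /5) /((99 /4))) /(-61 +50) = -0.10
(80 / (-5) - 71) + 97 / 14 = -80.07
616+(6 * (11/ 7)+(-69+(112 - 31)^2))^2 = 2071190284/ 49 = 42269189.47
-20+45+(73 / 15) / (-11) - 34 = -1558 / 165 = -9.44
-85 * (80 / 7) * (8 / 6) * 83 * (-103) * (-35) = -1162664000 / 3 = -387554666.67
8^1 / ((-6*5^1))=-4 / 15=-0.27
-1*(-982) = 982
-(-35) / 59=35 / 59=0.59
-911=-911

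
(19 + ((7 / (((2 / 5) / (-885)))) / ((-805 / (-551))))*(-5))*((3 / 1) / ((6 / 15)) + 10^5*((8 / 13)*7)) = 1187731496285 / 52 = 22840990313.17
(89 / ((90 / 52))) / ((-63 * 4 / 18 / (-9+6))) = 1157 / 105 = 11.02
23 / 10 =2.30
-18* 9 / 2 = -81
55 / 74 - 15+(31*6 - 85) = 6419 / 74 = 86.74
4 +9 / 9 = 5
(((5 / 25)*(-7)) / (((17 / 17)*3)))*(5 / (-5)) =7 / 15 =0.47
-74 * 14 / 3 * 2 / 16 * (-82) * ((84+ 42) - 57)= 244237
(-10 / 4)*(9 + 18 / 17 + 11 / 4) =-4355 / 136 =-32.02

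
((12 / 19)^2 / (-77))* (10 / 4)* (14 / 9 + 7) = -0.11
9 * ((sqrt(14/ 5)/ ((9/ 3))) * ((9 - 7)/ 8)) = 3 * sqrt(70)/ 20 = 1.25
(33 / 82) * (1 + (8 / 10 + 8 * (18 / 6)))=4257 / 410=10.38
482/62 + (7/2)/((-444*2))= 427799/55056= 7.77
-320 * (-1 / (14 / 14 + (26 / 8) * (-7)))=-1280 / 87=-14.71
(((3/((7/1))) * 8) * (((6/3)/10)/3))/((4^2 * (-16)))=-1/1120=-0.00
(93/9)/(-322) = -31/966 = -0.03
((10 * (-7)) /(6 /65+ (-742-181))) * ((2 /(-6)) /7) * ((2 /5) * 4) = -1040 /179967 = -0.01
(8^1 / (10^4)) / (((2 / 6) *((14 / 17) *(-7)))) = -0.00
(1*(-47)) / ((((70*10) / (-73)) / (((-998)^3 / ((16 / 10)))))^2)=-3866756746343485111463 / 19600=-197283507466504342.42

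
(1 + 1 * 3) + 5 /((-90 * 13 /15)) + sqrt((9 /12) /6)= sqrt(2) /4 + 307 /78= 4.29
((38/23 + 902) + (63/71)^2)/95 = 9.52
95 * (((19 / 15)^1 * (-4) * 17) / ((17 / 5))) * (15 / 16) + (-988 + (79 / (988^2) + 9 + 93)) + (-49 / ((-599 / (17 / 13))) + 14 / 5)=-9178030087871 / 2923551280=-3139.34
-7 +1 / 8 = -55 / 8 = -6.88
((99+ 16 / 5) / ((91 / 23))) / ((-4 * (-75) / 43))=72197 / 19500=3.70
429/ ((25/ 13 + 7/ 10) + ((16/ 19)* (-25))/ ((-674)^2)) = 163.55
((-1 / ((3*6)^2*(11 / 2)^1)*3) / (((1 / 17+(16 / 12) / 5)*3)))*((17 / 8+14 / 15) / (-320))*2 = 6239 / 189319680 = 0.00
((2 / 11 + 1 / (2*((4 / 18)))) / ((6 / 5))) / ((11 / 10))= 1.84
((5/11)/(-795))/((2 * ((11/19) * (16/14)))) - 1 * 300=-92347333/307824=-300.00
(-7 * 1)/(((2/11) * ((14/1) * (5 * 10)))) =-11/200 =-0.06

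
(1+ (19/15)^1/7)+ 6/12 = 353/210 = 1.68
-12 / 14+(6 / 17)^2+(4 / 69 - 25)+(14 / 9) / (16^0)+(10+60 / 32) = -41018641 / 3350088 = -12.24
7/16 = 0.44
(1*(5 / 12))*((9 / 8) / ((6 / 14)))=35 / 32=1.09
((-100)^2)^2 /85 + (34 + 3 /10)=1176504.89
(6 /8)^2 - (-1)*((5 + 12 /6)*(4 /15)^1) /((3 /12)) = 1927 /240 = 8.03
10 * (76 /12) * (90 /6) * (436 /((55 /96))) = 7952640 /11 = 722967.27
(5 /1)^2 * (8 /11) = 200 /11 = 18.18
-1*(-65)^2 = -4225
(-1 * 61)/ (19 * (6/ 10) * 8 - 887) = 305/ 3979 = 0.08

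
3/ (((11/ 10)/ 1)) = 30/ 11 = 2.73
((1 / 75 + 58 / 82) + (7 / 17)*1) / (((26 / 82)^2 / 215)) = 104364311 / 43095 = 2421.73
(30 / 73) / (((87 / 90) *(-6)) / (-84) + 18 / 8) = 0.18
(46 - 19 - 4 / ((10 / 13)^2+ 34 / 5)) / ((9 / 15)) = 44.10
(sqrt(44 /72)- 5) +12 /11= -43 /11 +sqrt(22) /6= -3.13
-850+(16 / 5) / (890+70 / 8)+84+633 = -2390611 / 17975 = -133.00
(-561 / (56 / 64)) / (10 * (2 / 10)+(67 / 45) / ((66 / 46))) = -6664680 / 31577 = -211.06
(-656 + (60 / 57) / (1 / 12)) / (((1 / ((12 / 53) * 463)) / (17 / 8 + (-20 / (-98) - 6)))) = 12216488352 / 49343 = 247583.01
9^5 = 59049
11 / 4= 2.75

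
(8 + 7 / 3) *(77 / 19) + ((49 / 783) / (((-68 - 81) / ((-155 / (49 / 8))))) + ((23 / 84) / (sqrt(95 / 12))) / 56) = 23 *sqrt(285) / 223440 + 92851603 / 2216673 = 41.89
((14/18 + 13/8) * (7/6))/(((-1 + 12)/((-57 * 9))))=-23009/176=-130.73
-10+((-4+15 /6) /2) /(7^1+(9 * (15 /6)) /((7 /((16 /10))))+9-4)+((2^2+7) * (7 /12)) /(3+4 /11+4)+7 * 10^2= 26859379 /38880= 690.83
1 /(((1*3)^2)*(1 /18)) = 2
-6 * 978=-5868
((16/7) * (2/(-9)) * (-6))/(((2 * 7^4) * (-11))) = -32/554631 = -0.00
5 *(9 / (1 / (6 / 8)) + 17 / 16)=625 / 16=39.06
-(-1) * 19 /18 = 19 /18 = 1.06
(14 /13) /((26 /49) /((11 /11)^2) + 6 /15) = 1715 /1482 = 1.16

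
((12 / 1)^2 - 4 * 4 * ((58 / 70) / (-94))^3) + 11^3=1475.00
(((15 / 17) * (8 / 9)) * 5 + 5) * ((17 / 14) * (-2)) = -65 / 3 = -21.67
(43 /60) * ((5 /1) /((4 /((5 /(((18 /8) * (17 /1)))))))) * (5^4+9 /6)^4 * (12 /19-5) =-43986644801145445 /558144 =-78808774798.52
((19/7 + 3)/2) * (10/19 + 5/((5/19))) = 1060/19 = 55.79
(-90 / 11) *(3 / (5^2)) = -54 / 55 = -0.98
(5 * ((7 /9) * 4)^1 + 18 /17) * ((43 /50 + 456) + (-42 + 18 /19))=6908.38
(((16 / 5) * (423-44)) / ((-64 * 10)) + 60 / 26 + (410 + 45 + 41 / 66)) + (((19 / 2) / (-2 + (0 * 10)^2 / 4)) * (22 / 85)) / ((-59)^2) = 2315458642273 / 5077386600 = 456.03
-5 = -5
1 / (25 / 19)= 19 / 25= 0.76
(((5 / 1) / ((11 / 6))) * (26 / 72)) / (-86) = -65 / 5676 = -0.01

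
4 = 4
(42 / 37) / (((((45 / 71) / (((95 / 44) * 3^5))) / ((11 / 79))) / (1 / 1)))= 764883 / 5846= 130.84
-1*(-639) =639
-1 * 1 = -1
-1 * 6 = -6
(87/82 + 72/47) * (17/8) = 169881/30832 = 5.51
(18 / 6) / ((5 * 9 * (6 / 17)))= 17 / 90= 0.19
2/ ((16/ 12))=3/ 2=1.50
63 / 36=7 / 4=1.75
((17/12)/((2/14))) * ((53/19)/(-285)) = -6307/64980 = -0.10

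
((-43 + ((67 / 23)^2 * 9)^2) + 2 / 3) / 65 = 89.08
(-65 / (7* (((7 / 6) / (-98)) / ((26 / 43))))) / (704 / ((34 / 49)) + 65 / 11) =0.46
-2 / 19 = -0.11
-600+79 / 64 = -38321 / 64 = -598.77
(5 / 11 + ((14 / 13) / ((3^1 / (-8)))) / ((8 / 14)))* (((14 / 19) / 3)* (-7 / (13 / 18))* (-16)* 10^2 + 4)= -1846846268 / 105963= -17429.16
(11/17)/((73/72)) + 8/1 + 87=118687/1241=95.64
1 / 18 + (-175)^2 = 551251 / 18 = 30625.06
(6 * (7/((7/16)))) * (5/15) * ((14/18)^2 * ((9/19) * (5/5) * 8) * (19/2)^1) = 696.89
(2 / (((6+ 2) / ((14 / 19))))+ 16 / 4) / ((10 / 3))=477 / 380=1.26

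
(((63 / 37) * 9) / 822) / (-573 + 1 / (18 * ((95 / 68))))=-0.00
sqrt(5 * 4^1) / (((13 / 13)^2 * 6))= sqrt(5) / 3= 0.75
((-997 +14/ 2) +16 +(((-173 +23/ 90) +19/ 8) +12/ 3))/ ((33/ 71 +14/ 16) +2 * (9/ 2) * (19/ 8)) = -29147843/ 580590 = -50.20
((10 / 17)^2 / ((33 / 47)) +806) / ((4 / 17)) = 3845761 / 1122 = 3427.59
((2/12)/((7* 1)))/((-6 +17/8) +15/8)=-1/84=-0.01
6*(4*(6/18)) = 8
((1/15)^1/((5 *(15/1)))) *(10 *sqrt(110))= 2 *sqrt(110)/225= 0.09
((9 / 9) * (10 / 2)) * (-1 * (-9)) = 45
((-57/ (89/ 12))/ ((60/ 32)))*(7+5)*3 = -65664/ 445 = -147.56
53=53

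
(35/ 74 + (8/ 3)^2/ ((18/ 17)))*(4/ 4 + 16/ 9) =1077275/ 53946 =19.97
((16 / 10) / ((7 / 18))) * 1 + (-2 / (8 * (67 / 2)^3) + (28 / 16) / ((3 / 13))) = 1477647779 / 126320460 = 11.70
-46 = -46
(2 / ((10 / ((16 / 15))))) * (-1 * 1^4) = -16 / 75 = -0.21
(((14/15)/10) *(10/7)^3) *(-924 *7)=-1760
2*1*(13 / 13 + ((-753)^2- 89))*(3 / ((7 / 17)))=57825942 / 7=8260848.86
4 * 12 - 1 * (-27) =75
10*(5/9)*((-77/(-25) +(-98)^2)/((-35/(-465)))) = 709094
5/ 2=2.50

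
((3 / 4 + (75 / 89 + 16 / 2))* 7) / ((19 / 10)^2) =597625 / 32129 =18.60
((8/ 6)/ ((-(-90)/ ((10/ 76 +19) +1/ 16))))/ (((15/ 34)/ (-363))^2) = 1645955861/ 8550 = 192509.46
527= 527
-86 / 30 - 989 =-14878 / 15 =-991.87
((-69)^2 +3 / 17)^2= 6551283600 / 289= 22668801.38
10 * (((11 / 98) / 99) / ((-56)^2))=5 / 1382976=0.00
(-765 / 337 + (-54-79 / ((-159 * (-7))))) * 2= -112.68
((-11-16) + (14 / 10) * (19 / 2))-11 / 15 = -433 / 30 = -14.43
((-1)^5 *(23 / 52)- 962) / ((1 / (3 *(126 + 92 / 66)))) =-52599397 / 143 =-367827.95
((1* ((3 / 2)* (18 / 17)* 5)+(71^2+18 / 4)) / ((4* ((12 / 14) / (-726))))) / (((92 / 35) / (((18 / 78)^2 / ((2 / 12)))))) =-137524904055 / 1057264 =-130076.22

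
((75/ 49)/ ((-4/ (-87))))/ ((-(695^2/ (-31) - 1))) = 202275/ 94678976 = 0.00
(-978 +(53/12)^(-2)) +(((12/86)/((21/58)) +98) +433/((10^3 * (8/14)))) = -2972152190221/3382036000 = -878.81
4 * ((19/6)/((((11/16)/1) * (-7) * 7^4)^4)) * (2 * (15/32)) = 778240/1168238570863337306641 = 0.00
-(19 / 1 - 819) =800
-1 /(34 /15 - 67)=15 /971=0.02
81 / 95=0.85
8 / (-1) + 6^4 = 1288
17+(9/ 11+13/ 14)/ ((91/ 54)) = 126382/ 7007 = 18.04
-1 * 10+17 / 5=-33 / 5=-6.60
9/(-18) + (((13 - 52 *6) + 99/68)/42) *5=-102593/2856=-35.92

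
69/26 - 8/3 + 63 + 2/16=19691/312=63.11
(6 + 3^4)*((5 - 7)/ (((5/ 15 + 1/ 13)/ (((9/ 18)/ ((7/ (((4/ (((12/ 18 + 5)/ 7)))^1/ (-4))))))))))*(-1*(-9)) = 91611/ 272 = 336.81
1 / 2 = 0.50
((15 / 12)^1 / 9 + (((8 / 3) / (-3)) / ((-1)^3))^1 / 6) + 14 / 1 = 1543 / 108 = 14.29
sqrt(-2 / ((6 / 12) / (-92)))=4 * sqrt(23)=19.18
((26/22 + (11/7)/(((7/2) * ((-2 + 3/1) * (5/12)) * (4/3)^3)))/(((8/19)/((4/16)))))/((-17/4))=-670339/2932160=-0.23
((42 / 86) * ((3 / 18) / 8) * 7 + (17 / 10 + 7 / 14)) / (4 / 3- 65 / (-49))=1148511 / 1345040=0.85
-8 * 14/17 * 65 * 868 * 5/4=-7898800/17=-464635.29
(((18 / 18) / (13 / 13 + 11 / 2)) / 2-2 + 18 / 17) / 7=-0.12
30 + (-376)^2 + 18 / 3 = 141412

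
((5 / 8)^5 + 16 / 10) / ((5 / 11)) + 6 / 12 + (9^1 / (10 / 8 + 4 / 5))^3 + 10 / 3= 15613770026017 / 169380249600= 92.18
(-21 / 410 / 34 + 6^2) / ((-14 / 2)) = -501819 / 97580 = -5.14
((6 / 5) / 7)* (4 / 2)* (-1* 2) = -0.69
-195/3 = -65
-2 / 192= -1 / 96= -0.01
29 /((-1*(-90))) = 29 /90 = 0.32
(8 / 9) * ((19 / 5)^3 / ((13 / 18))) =109744 / 1625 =67.53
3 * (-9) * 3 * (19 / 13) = -1539 / 13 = -118.38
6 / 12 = 1 / 2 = 0.50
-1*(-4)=4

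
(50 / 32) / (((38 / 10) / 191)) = 23875 / 304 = 78.54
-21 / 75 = -7 / 25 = -0.28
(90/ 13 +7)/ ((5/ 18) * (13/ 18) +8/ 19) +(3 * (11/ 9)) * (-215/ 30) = -3475975/ 895518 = -3.88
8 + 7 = 15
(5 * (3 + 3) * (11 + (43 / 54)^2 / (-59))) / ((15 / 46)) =43484605 / 43011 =1011.01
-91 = -91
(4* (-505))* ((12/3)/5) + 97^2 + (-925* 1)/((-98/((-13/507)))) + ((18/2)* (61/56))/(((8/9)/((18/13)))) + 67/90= 7162831639/917280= 7808.77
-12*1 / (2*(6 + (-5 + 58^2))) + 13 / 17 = 43643 / 57205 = 0.76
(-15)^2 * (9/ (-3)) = -675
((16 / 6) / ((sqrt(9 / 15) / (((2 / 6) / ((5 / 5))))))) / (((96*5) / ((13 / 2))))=13*sqrt(15) / 3240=0.02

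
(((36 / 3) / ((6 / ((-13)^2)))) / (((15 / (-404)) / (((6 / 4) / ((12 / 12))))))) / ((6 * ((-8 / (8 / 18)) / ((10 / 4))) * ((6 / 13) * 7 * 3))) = 221897 / 6804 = 32.61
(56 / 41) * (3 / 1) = 168 / 41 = 4.10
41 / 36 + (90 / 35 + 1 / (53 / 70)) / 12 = 19543 / 13356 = 1.46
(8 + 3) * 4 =44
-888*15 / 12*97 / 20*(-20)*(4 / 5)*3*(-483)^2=60283743912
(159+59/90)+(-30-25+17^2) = 393.66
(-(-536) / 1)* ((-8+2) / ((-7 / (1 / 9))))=1072 / 21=51.05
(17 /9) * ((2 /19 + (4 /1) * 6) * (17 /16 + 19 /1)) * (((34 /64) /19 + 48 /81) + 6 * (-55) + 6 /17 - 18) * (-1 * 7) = 2219034.35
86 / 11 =7.82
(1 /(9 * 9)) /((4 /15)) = 5 /108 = 0.05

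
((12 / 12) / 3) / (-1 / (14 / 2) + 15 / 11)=77 / 282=0.27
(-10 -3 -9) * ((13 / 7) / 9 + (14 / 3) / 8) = -2189 / 126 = -17.37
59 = 59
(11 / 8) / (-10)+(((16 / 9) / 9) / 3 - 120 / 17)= -2356481 / 330480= -7.13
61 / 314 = 0.19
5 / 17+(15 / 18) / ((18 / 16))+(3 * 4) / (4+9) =11683 / 5967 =1.96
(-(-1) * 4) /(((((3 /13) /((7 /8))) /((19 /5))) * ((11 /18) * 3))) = 1729 /55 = 31.44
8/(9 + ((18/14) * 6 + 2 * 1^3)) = 56/131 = 0.43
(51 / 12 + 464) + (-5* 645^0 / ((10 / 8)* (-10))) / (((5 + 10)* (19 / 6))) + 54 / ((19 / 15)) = 51089 / 100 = 510.89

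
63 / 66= 21 / 22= 0.95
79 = 79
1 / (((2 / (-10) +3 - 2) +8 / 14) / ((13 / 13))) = 35 / 48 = 0.73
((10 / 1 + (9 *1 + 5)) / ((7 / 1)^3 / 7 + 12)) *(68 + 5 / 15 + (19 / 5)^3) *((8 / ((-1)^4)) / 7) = 2956928 / 53375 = 55.40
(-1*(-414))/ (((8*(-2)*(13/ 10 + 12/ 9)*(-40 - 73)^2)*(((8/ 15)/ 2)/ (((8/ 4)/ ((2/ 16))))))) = -0.05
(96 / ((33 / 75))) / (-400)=-6 / 11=-0.55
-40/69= -0.58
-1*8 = -8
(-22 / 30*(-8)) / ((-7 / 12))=-352 / 35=-10.06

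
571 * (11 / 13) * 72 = 452232 / 13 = 34787.08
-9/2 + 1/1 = -7/2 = -3.50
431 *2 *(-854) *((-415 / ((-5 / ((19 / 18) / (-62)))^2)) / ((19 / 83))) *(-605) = -2914743223007 / 311364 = -9361208.18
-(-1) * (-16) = -16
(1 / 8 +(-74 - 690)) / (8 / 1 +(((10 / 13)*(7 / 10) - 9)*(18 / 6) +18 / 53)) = 44.82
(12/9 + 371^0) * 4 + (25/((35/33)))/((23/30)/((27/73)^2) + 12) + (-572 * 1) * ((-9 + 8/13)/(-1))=-38690077990/8085147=-4785.33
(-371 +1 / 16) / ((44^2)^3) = -5935 / 116101021696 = -0.00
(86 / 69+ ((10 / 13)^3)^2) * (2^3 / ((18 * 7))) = 1936422296 / 20982138723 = 0.09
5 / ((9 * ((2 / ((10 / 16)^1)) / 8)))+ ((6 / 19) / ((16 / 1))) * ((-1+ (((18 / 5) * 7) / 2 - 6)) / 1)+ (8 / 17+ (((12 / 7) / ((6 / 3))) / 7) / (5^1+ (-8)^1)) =1373996 / 712215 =1.93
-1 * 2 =-2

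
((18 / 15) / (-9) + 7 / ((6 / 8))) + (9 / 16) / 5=149 / 16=9.31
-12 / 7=-1.71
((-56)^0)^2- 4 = -3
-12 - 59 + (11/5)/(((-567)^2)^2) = -36691087877944/516775885605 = -71.00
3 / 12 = 1 / 4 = 0.25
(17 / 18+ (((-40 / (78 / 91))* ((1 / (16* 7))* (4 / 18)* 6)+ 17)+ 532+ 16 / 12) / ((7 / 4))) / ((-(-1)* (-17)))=-39703 / 2142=-18.54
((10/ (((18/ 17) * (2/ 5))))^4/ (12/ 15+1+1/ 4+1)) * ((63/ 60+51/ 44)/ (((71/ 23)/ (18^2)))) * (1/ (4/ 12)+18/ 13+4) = 245375562890625/ 1238666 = 198096632.10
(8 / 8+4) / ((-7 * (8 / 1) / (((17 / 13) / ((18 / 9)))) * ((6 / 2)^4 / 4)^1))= -85 / 29484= -0.00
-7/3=-2.33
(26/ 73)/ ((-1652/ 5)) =-65/ 60298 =-0.00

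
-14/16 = -7/8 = -0.88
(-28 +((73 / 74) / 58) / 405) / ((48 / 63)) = -340698449 / 9270720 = -36.75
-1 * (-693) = 693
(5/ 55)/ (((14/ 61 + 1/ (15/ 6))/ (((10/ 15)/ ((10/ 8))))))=61/ 792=0.08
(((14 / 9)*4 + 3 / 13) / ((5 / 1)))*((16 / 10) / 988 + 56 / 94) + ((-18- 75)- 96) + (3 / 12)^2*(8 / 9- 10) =-10257444473 / 54330120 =-188.80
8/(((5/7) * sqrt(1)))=56/5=11.20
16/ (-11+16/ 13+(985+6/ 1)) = 52/ 3189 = 0.02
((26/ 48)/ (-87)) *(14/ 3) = -91/ 3132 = -0.03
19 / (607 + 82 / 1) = 19 / 689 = 0.03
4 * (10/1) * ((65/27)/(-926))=-0.10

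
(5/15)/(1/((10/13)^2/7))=100/3549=0.03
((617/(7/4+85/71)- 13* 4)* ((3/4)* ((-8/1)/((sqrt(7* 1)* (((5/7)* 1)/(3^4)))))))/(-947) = 2370672* sqrt(7)/146785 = 42.73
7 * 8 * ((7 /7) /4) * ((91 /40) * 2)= 637 /10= 63.70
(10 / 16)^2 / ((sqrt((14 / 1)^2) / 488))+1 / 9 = 13837 / 1008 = 13.73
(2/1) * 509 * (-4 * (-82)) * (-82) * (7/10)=-95830448/5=-19166089.60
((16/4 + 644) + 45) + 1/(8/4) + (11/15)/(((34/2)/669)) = 122801/170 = 722.36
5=5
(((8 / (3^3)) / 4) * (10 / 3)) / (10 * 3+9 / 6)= 40 / 5103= 0.01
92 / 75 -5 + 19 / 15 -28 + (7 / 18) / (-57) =-782671 / 25650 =-30.51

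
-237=-237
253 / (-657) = -253 / 657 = -0.39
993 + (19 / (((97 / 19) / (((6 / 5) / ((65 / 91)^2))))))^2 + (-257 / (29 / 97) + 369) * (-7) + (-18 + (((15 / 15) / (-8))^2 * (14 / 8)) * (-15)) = 4895732391719219 / 1091444000000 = 4485.56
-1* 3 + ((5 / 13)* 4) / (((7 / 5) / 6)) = 327 / 91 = 3.59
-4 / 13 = -0.31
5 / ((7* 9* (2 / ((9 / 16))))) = 5 / 224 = 0.02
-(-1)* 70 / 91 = 10 / 13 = 0.77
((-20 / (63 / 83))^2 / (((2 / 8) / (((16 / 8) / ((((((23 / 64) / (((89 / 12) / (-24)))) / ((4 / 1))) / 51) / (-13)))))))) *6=6937586739200 / 91287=75997532.39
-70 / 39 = -1.79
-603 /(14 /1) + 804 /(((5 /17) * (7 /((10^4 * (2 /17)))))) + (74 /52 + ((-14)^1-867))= 458505.92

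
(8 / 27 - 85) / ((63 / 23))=-52601 / 1701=-30.92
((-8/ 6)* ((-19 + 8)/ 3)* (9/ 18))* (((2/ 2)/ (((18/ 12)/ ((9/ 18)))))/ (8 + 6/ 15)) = 55/ 567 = 0.10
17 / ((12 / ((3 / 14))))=17 / 56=0.30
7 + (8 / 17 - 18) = -10.53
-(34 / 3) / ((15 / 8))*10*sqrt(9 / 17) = -32*sqrt(17) / 3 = -43.98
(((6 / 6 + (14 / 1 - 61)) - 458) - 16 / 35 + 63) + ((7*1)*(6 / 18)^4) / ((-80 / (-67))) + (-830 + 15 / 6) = -57556613 / 45360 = -1268.88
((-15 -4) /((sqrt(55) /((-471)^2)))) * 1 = -568347.65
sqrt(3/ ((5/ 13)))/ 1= 2.79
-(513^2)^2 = -69257922561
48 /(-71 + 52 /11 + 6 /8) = -704 /961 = -0.73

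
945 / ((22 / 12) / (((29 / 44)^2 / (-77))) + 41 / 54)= -42916230 / 14723647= -2.91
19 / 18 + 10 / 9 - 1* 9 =-41 / 6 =-6.83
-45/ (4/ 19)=-855/ 4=-213.75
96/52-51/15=-101/65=-1.55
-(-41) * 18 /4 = 369 /2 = 184.50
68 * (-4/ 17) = -16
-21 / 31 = -0.68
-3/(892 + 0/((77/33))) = -3/892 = -0.00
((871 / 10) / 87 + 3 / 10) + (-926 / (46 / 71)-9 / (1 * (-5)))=-14268728 / 10005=-1426.16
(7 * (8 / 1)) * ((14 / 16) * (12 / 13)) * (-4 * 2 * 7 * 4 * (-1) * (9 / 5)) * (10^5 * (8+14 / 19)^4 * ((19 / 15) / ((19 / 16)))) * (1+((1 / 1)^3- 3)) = -19202550913695744000 / 1694173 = -11334468742977.10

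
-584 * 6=-3504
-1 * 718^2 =-515524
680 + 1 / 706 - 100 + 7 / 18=1843900 / 3177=580.39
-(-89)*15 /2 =1335 /2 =667.50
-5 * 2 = -10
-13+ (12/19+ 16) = 3.63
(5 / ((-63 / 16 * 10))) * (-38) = 304 / 63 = 4.83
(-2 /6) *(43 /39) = -43 /117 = -0.37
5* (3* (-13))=-195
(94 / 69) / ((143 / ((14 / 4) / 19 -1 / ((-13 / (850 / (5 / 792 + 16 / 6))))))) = 1211389609 / 5159444433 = 0.23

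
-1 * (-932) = 932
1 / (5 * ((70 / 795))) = 159 / 70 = 2.27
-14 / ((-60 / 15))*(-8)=-28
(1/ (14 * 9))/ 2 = 1/ 252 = 0.00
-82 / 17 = -4.82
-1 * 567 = -567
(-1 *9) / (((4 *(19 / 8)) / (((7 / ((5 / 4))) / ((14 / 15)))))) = -108 / 19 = -5.68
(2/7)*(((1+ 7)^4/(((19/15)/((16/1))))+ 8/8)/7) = 2111.83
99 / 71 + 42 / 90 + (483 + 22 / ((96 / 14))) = 1386117 / 2840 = 488.07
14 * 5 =70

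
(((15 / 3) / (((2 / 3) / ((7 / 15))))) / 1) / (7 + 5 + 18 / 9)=1 / 4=0.25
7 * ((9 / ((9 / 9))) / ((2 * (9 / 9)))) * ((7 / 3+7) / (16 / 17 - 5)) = -1666 / 23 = -72.43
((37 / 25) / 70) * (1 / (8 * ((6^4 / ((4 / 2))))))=37 / 9072000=0.00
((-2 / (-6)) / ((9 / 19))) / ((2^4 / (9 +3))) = 19 / 36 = 0.53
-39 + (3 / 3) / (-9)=-352 / 9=-39.11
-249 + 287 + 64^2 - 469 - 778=2887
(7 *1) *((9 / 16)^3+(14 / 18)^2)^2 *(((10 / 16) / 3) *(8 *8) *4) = 2361506735315 / 10319560704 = 228.84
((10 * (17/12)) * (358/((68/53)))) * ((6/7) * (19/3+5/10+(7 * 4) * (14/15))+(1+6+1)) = 4013001/28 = 143321.46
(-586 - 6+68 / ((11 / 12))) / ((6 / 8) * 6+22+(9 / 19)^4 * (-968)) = 1484616832 / 63745913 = 23.29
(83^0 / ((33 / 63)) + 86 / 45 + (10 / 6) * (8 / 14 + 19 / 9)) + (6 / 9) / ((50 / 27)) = 449641 / 51975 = 8.65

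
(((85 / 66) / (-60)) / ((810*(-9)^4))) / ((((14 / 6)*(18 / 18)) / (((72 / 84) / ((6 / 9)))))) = -17 / 7638578640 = -0.00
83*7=581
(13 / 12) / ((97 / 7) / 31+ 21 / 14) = 217 / 390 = 0.56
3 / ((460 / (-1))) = -3 / 460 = -0.01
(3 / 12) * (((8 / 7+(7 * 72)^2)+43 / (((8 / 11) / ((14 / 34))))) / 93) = 241847497 / 354144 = 682.91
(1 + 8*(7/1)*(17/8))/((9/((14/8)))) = 70/3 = 23.33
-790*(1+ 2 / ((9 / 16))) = -32390 / 9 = -3598.89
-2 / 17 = -0.12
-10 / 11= -0.91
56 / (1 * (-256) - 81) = -56 / 337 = -0.17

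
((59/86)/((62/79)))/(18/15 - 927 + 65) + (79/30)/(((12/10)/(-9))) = -453264633/22948928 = -19.75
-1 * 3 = -3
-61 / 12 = -5.08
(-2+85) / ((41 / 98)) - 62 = 5592 / 41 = 136.39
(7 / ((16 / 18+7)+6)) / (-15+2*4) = -0.07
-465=-465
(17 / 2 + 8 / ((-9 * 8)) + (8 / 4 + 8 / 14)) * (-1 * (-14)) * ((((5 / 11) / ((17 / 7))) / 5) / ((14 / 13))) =17953 / 3366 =5.33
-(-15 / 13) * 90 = 1350 / 13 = 103.85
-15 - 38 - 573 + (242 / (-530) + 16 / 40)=-33181 / 53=-626.06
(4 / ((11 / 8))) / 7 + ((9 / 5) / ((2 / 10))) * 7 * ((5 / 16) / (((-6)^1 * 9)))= 377 / 7392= 0.05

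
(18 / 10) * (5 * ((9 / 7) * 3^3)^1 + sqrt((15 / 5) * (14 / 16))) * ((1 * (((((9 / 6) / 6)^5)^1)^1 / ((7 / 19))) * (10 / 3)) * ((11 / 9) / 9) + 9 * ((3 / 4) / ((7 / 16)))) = 13437973 * sqrt(42) / 1935360 + 120941757 / 25088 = 4865.70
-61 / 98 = -0.62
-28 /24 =-7 /6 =-1.17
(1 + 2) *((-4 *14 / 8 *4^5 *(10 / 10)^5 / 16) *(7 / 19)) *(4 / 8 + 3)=-32928 / 19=-1733.05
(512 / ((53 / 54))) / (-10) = -13824 / 265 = -52.17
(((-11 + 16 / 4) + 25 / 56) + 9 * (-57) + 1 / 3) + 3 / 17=-1482389 / 2856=-519.04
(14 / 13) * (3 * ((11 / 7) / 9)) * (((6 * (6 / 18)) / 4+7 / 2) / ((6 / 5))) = 220 / 117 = 1.88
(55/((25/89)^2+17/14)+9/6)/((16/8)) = 1148051/52148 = 22.02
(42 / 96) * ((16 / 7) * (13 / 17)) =13 / 17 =0.76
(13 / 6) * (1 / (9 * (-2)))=-13 / 108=-0.12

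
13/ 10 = 1.30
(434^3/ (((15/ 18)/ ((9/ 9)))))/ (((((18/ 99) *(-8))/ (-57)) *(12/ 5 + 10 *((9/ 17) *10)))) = 69462371.34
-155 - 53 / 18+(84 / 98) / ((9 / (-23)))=-20177 / 126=-160.13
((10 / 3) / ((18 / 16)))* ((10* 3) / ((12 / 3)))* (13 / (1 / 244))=634400 / 9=70488.89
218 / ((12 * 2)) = 109 / 12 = 9.08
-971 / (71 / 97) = -94187 / 71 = -1326.58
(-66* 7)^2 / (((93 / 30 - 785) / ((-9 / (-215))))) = -548856 / 48031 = -11.43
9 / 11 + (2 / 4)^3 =83 / 88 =0.94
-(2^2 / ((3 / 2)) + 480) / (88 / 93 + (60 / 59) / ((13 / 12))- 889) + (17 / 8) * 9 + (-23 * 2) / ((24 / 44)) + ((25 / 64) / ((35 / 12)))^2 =-21991824475009 / 340186844928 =-64.65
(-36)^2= 1296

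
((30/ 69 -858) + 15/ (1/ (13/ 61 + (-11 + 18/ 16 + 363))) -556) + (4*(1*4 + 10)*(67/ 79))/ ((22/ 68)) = 39339470713/ 9753656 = 4033.31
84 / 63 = 4 / 3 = 1.33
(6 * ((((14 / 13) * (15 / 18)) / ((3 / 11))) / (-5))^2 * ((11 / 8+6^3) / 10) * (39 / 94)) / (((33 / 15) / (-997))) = -19883171 / 1872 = -10621.35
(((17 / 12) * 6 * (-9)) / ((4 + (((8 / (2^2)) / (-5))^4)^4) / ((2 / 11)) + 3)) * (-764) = 8918151855468750 / 3814697626073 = 2337.84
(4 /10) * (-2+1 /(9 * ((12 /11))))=-41 /54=-0.76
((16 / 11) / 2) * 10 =7.27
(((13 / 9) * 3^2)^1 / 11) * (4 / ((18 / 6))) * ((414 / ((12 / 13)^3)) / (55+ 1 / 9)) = 15.05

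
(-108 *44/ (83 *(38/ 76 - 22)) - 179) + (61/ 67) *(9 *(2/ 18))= -41948540/ 239123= -175.43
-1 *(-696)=696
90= 90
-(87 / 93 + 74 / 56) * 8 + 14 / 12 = -16.89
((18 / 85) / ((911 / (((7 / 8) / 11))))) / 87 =21 / 98807060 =0.00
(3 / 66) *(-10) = -5 / 11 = -0.45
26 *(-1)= -26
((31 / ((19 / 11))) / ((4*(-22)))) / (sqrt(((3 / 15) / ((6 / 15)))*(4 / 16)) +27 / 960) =-0.53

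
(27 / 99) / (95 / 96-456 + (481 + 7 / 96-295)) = -48 / 47333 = -0.00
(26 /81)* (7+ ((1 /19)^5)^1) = 450650044 /200564019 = 2.25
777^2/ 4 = 603729/ 4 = 150932.25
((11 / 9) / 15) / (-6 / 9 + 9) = 11 / 1125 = 0.01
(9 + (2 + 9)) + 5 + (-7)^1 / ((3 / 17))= -44 / 3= -14.67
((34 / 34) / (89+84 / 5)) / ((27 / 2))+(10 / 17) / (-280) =-9523 / 6798708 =-0.00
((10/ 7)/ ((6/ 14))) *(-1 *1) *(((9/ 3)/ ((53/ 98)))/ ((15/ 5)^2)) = -2.05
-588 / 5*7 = -4116 / 5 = -823.20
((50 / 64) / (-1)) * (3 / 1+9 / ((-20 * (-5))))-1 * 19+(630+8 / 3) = 234721 / 384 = 611.25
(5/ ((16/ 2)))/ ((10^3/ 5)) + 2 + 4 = 1921/ 320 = 6.00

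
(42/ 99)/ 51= 14/ 1683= 0.01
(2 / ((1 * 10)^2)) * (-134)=-67 / 25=-2.68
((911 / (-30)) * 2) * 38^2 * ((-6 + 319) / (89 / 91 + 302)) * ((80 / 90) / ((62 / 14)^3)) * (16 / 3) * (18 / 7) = -12716.20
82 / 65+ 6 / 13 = 112 / 65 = 1.72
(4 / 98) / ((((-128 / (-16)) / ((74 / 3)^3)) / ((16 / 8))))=202612 / 1323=153.15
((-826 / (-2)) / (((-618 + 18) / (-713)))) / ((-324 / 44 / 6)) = -3239159 / 8100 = -399.90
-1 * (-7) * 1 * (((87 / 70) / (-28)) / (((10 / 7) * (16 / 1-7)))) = -29 / 1200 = -0.02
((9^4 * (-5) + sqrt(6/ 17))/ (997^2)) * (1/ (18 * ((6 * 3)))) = -405/ 3976036 + sqrt(102)/ 5475001572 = -0.00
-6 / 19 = -0.32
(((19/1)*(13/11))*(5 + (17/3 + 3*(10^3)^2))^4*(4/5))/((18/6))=6482360192747693197493259993088/13365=485025079891335069023064700.00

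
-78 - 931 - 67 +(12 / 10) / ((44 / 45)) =-1074.77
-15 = -15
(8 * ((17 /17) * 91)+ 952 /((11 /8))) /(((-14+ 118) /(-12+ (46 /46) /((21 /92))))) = -14880 /143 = -104.06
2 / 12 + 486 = 2917 / 6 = 486.17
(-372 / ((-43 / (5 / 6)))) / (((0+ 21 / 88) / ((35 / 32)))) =8525 / 258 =33.04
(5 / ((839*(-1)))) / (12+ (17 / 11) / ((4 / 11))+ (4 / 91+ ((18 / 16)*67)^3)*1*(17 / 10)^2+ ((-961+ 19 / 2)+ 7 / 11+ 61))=-51251200 / 10635776036403961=-0.00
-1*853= -853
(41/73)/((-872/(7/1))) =-0.00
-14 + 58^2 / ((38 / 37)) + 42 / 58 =1797471 / 551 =3262.20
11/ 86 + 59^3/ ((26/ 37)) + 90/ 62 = 5064776201/ 17329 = 292271.69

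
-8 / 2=-4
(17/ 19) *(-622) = -10574/ 19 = -556.53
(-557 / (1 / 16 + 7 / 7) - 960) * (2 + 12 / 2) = -201856 / 17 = -11873.88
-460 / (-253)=20 / 11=1.82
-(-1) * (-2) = -2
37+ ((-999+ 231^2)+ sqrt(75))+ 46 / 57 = 5 * sqrt(3)+ 2986789 / 57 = 52408.47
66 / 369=22 / 123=0.18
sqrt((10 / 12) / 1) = 0.91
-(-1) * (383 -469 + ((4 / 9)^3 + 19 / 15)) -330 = -1511383 / 3645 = -414.65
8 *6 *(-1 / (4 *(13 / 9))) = -8.31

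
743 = 743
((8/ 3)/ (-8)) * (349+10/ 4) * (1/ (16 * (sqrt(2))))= -703 * sqrt(2)/ 192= -5.18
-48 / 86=-24 / 43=-0.56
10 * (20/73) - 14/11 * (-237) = 304.38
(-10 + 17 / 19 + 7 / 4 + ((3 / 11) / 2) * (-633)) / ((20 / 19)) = -78311 / 880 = -88.99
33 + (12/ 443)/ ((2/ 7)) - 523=-217028/ 443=-489.91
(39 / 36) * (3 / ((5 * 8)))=13 / 160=0.08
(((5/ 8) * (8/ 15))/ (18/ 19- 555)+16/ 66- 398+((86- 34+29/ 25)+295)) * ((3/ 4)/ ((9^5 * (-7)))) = 5594143/ 62160882300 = 0.00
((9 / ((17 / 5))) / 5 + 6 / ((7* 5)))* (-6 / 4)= -1251 / 1190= -1.05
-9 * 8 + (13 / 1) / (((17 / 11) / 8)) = -80 / 17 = -4.71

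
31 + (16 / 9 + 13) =412 / 9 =45.78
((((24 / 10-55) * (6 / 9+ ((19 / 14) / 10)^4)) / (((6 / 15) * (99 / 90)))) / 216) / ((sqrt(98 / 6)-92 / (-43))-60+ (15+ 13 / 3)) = 373814148064381 * sqrt(3) / 637085834364672000+ 617228011920257 / 63708583436467200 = 0.01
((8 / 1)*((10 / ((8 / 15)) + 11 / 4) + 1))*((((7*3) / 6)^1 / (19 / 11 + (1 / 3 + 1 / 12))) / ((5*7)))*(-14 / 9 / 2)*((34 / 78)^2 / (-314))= 89012 / 22526517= 0.00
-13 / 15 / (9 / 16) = -208 / 135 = -1.54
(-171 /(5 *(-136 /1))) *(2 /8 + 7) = 4959 /2720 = 1.82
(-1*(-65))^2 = 4225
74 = 74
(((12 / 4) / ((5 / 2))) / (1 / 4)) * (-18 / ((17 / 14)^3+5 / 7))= -395136 / 11455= -34.49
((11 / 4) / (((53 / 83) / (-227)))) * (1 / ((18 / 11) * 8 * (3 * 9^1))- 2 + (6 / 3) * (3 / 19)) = 25742024957 / 15660864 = 1643.72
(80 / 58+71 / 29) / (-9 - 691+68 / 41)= -1517 / 276776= -0.01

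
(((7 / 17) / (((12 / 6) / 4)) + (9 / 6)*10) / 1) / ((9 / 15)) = 1345 / 51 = 26.37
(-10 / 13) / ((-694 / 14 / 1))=70 / 4511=0.02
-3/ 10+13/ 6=28/ 15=1.87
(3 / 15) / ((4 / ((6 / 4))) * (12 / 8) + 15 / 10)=0.04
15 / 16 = 0.94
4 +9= 13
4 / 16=1 / 4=0.25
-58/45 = -1.29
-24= -24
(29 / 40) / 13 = 29 / 520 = 0.06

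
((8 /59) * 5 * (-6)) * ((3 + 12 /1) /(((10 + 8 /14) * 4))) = -3150 /2183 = -1.44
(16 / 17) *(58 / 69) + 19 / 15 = 4023 / 1955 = 2.06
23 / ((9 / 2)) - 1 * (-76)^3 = 438981.11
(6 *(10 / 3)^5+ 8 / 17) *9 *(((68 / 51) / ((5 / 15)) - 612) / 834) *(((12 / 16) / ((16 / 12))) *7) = -452286184 / 7089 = -63801.13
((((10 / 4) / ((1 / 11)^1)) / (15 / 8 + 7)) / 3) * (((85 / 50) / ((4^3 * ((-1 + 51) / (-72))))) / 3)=-187 / 14200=-0.01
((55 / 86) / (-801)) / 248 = -55 / 17083728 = -0.00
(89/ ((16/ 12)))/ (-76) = -267/ 304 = -0.88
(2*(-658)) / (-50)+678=704.32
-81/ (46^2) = -81/ 2116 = -0.04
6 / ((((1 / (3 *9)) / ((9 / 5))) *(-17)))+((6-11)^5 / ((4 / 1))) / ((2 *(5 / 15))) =-808539 / 680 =-1189.03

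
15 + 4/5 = 79/5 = 15.80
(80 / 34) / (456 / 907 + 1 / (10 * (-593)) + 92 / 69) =645421200 / 503600503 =1.28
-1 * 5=-5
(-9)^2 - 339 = -258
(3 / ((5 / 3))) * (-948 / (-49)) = 8532 / 245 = 34.82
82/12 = 6.83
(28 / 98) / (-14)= -1 / 49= -0.02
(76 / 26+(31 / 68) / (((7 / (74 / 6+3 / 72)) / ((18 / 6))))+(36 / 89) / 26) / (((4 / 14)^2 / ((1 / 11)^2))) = 165197893 / 304633472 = 0.54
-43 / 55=-0.78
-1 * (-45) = 45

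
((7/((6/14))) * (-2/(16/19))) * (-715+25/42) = 3990665/144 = 27712.95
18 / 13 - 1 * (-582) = 7584 / 13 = 583.38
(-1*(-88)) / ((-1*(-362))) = 44 / 181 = 0.24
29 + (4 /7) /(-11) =2229 /77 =28.95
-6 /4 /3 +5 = 9 /2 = 4.50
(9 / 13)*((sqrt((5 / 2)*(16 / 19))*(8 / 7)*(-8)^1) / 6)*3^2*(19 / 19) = -1728*sqrt(190) / 1729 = -13.78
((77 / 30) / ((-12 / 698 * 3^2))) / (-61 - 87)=26873 / 239760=0.11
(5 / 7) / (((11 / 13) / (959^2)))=8539895 / 11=776354.09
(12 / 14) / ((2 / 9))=27 / 7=3.86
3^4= 81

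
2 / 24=1 / 12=0.08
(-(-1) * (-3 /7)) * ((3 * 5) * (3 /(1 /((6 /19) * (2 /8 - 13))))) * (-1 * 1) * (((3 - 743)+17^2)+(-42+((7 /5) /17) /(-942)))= 3197435877 /83524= 38281.64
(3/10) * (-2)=-3/5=-0.60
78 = 78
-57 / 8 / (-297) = 19 / 792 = 0.02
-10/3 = -3.33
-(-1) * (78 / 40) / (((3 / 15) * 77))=39 / 308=0.13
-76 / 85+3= 179 / 85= 2.11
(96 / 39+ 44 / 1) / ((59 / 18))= 10872 / 767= 14.17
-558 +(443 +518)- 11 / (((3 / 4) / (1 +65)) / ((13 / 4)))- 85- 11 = -2839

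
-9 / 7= -1.29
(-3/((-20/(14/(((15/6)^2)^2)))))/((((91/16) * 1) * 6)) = 64/40625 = 0.00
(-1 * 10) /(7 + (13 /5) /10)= -500 /363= -1.38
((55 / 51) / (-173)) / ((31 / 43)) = -2365 / 273513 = -0.01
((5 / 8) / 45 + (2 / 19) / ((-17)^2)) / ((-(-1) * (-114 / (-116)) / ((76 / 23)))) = 0.05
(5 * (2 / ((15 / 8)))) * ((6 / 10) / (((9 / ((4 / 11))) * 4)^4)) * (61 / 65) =976 / 31219370325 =0.00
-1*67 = -67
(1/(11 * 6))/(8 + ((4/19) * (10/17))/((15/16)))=323/173360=0.00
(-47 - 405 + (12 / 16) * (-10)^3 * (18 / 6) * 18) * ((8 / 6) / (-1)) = 163808 / 3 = 54602.67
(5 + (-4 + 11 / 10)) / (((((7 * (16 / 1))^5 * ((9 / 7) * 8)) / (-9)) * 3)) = -1 / 28772925440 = -0.00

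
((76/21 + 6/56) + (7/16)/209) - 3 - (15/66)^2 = 522673/772464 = 0.68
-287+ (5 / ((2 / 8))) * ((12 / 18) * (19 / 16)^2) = -25747 / 96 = -268.20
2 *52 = 104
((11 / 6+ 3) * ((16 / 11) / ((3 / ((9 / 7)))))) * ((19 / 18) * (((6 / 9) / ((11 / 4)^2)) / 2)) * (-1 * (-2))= 70528 / 251559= 0.28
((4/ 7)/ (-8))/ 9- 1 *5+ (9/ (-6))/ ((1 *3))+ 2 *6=409/ 63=6.49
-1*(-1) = 1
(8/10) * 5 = 4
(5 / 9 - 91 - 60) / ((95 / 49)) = -66346 / 855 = -77.60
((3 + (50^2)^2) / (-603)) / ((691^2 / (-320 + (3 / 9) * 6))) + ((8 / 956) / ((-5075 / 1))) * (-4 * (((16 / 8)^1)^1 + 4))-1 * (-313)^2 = -11403657705645868487 / 116408877026925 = -97962.10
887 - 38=849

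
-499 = -499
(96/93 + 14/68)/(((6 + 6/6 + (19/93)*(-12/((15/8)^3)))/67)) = 295093125/23577742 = 12.52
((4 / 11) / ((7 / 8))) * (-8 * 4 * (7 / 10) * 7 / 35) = -512 / 275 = -1.86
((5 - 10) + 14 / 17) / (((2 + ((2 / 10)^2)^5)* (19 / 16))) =-11093750000 / 6308594073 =-1.76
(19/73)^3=0.02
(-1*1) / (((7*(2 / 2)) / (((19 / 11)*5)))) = -95 / 77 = -1.23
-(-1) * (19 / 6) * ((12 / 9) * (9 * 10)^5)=24931800000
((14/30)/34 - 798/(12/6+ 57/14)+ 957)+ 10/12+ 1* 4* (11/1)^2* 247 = 2046365/17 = 120374.41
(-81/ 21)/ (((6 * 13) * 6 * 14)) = -3/ 5096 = -0.00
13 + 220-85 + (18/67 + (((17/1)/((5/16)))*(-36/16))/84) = 344273/2345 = 146.81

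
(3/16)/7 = 3/112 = 0.03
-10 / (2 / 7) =-35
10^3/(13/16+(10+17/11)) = 7040/87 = 80.92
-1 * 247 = -247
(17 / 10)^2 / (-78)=-289 / 7800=-0.04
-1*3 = -3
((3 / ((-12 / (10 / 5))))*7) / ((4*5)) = -7 / 40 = -0.18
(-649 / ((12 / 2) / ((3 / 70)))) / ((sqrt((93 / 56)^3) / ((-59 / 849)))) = 153164*sqrt(1302) / 36715005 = 0.15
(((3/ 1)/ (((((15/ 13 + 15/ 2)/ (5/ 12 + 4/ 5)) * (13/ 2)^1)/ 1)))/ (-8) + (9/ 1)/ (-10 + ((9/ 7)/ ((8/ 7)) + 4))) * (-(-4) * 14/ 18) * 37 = -56189791/ 263250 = -213.45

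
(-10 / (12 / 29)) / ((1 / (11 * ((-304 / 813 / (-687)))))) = -242440 / 1675593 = -0.14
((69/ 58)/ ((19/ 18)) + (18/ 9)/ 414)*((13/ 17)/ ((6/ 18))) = 98722/ 38019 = 2.60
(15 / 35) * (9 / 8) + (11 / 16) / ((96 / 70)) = 5287 / 5376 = 0.98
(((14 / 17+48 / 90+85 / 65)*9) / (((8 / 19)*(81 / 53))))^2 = 79118018518561 / 56968142400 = 1388.81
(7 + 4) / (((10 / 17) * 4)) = 187 / 40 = 4.68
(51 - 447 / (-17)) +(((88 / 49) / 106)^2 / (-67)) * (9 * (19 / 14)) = 4156347142818 / 53773172957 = 77.29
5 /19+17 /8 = 363 /152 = 2.39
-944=-944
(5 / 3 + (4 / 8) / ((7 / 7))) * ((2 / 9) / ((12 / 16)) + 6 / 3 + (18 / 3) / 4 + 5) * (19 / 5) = 23465 / 324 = 72.42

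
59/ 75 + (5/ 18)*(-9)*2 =-316/ 75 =-4.21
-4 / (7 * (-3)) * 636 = 848 / 7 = 121.14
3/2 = 1.50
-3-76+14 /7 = -77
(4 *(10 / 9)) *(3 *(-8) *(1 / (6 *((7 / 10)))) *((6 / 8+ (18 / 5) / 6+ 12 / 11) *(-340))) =21077.06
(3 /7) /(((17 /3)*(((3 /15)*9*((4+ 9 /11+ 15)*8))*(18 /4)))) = 0.00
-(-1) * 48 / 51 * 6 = 96 / 17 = 5.65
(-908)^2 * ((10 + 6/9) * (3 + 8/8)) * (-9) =-316594176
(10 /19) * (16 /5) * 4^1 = 128 /19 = 6.74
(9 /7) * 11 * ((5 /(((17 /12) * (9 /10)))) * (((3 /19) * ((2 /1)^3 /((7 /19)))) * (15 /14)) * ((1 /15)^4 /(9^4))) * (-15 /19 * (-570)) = 0.00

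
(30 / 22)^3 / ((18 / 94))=17625 / 1331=13.24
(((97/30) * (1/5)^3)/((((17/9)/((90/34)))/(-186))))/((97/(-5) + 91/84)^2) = -35073648/1745272445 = -0.02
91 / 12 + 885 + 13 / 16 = 42883 / 48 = 893.40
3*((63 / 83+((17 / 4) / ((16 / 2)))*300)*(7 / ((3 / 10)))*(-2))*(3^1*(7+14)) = -234455445 / 166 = -1412382.20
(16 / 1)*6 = 96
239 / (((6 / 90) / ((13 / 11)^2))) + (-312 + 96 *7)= 649425 / 121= 5367.15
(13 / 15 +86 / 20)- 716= -4265 / 6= -710.83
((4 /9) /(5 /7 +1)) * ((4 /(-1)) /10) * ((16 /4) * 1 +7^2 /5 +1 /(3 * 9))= -26152 /18225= -1.43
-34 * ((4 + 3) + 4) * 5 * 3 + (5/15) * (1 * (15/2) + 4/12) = -100933/18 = -5607.39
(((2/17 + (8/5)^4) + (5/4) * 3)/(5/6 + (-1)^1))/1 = -1328709/21250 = -62.53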